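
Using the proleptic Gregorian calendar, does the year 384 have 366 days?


Gregorian leap year rule: divisible by 4, but not by 100, unless also by 400.
384 is divisible by 4 but not 100 -> leap year

Yes


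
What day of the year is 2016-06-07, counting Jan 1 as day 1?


Date: June 7, 2016
Days in months 1 through 5: 152
Plus 7 days in June

Day of year: 159


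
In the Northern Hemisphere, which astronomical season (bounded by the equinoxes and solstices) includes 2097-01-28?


Date: January 28
Astronomical Winter (approx.; exact equinox/solstice day varies by year): December 21 to March 19
January 28 falls within the Winter window

Winter


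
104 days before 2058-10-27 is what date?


Start: 2058-10-27, subtract 104 days
Back 27 days from October 27 reaches September 30, 2058 -> 77 left
September 2058 has 30 days -> back to August 31, 2058 -> 47 left
August 2058 has 31 days -> back to July 31, 2058 -> 16 left
July 2058: 31 - 16 = 15 -> lands on July 15

Result: 2058-07-15


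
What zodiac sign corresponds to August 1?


Date: August 1
Conventional tropical zodiac dates: Leo from July 23 onward; Virgo starts August 23
August 1 falls within the Leo range

Leo


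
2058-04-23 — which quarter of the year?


Month: April (month 4)
Q1: Jan-Mar, Q2: Apr-Jun, Q3: Jul-Sep, Q4: Oct-Dec

Q2


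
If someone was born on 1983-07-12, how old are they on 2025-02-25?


Birth: 1983-07-12
Reference: 2025-02-25
Year difference: 2025 - 1983 = 42
Birthday not yet reached in 2025, subtract 1

41 years old


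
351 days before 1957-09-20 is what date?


Start: 1957-09-20, subtract 351 days
Back 20 days from September 20 reaches August 31, 1957 -> 331 left
August 1957 has 31 days -> back to July 31, 1957 -> 300 left
July 1957 has 31 days -> back to June 30, 1957 -> 269 left
June 1957 has 30 days -> back to May 31, 1957 -> 239 left
May 1957 has 31 days -> back to April 30, 1957 -> 208 left
April 1957 has 30 days -> back to March 31, 1957 -> 178 left
March 1957 has 31 days -> back to February 28, 1957 -> 147 left
February 1957 has 28 days -> back to January 31, 1957 -> 119 left
January 1957 has 31 days -> back to December 31, 1956 -> 88 left
December 1956 has 31 days -> back to November 30, 1956 -> 57 left
November 1956 has 30 days -> back to October 31, 1956 -> 27 left
October 1956: 31 - 27 = 4 -> lands on October 4

Result: 1956-10-04


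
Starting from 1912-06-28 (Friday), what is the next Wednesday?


Current: Friday
Target: Wednesday
Days ahead: 5

Next Wednesday: 1912-07-03


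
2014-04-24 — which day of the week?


Date: April 24, 2014
Anchor: Jan 1, 2014. With p = 2014 - 1 = 2013: (p + p//4 - p//100 + p//400) mod 7 = (2013 + 503 - 20 + 5) mod 7 = 2501 mod 7 = 2 -> Wednesday (Mon=0 ... Sun=6)
Days before April (Jan-Mar): 90; offset = 90 + 24 - 1 = 113
Weekday index = (2 + 113) mod 7 = 3

Day of the week: Thursday


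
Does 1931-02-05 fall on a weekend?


Anchor: Jan 1, 1931. With p = 1931 - 1 = 1930: (p + p//4 - p//100 + p//400) mod 7 = (1930 + 482 - 19 + 4) mod 7 = 2397 mod 7 = 3 -> Thursday (Mon=0 ... Sun=6)
Day of year: 36; offset = 35
Weekday index = (3 + 35) mod 7 = 3 -> Thursday
Weekend days: Saturday, Sunday

No


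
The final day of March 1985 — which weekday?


March 1985 has 31 days
Anchor: Jan 1, 1985. With p = 1985 - 1 = 1984: (p + p//4 - p//100 + p//400) mod 7 = (1984 + 496 - 19 + 4) mod 7 = 2465 mod 7 = 1 -> Tuesday (Mon=0 ... Sun=6)
Days before March (Jan-Feb): 59; March 1 index = (1 + 59) mod 7 = 4 -> Friday
Last day offset: 31 - 1 = 30 days
Weekday index = (4 + 30) mod 7 = 6

Sunday, March 31


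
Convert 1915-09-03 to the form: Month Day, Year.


ISO 1915-09-03 parses as year=1915, month=09, day=03
Month 9 -> September

September 3, 1915


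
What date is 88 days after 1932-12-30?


Start: 1932-12-30, add 88 days
December 1932 has 31 days: 31 - 30 = 1 day to December 31 -> 87 left
January 1933 has 31 days -> 56 left
February 1933 has 28 days -> 28 left
March 1933: 28 <= 31 -> lands on March 28

Result: 1933-03-28


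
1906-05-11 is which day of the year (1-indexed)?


Date: May 11, 1906
Days in months 1 through 4: 120
Plus 11 days in May

Day of year: 131


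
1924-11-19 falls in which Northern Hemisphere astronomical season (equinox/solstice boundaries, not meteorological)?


Date: November 19
Astronomical Autumn (approx.; exact equinox/solstice day varies by year): September 22 to December 20
November 19 falls within the Autumn window

Autumn


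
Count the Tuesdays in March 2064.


March 2064 has 31 days
Anchor: Jan 1, 2064. With p = 2064 - 1 = 2063: (p + p//4 - p//100 + p//400) mod 7 = (2063 + 515 - 20 + 5) mod 7 = 2563 mod 7 = 1 -> Tuesday (Mon=0 ... Sun=6)
Days before March (Jan-Feb): 60; March 1 index = (1 + 60) mod 7 = 5 -> Saturday
First Tuesday is March 4
Tuesdays: 4, 11, 18, 25

4 Tuesdays


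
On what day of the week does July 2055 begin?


Target: July 1, 2055
Anchor: Jan 1, 2055. With p = 2055 - 1 = 2054: (p + p//4 - p//100 + p//400) mod 7 = (2054 + 513 - 20 + 5) mod 7 = 2552 mod 7 = 4 -> Friday (Mon=0 ... Sun=6)
Days before July (Jan-Jun): 181 days
Weekday index = (4 + 181) mod 7 = 3

Thursday


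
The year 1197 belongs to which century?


Century = (year - 1) // 100 + 1
= (1197 - 1) // 100 + 1
= 1196 // 100 + 1
= 11 + 1

12th century


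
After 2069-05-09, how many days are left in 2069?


Day of year: 129 of 365
Remaining = 365 - 129

236 days


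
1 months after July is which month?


July is month 7
7 + 1 = 8

August


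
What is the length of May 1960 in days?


May 1960

31 days


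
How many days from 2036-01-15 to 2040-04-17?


From 2036-01-15 to 2040-04-17
2036-01-15: day of year = 15
2040-04-17: days before April = 31 + 29 + 31 = 91 (2040 is a leap year); day of year = 91 + 17 = 108
Rest of 2036: 366 - 15 = 351
Full years 2037 (365), 2038 (365), 2039 (365): 1095
Total = 351 + 1095 + 108 = 1554

1554 days


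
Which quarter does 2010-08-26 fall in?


Month: August (month 8)
Q1: Jan-Mar, Q2: Apr-Jun, Q3: Jul-Sep, Q4: Oct-Dec

Q3


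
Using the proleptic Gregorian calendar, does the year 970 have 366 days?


Gregorian leap year rule: divisible by 4, but not by 100, unless also by 400.
970 is not divisible by 4 -> not a leap year

No


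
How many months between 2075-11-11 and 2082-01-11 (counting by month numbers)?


From November 2075 to January 2082
7 years * 12 = 84 months, minus 10 months = 74

74 months


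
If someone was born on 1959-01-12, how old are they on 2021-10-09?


Birth: 1959-01-12
Reference: 2021-10-09
Year difference: 2021 - 1959 = 62

62 years old


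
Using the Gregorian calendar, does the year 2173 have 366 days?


Gregorian leap year rule: divisible by 4, but not by 100, unless also by 400.
2173 is not divisible by 4 -> not a leap year

No


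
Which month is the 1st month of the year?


Month 1 of 12

January


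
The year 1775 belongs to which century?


Century = (year - 1) // 100 + 1
= (1775 - 1) // 100 + 1
= 1774 // 100 + 1
= 17 + 1

18th century


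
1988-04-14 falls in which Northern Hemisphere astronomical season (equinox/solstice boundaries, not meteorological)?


Date: April 14
Astronomical Spring (approx.; exact equinox/solstice day varies by year): March 20 to June 20
April 14 falls within the Spring window

Spring


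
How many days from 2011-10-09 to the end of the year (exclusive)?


Day of year: 282 of 365
Remaining = 365 - 282

83 days


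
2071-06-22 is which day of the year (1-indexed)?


Date: June 22, 2071
Days in months 1 through 5: 151
Plus 22 days in June

Day of year: 173


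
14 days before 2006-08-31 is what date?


Start: 2006-08-31, subtract 14 days
31 - 14 = 17 stays within August 2006

Result: 2006-08-17


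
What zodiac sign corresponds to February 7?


Date: February 7
Conventional tropical zodiac dates: Aquarius from January 20 onward; Pisces starts February 19
February 7 falls within the Aquarius range

Aquarius


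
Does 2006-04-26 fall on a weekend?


Anchor: Jan 1, 2006. With p = 2006 - 1 = 2005: (p + p//4 - p//100 + p//400) mod 7 = (2005 + 501 - 20 + 5) mod 7 = 2491 mod 7 = 6 -> Sunday (Mon=0 ... Sun=6)
Day of year: 116; offset = 115
Weekday index = (6 + 115) mod 7 = 2 -> Wednesday
Weekend days: Saturday, Sunday

No


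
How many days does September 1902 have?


September 1902

30 days


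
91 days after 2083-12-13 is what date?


Start: 2083-12-13, add 91 days
December 2083 has 31 days: 31 - 13 = 18 days to December 31 -> 73 left
January 2084 has 31 days -> 42 left
February 2084 has 29 days -> 13 left
March 2084: 13 <= 31 -> lands on March 13

Result: 2084-03-13


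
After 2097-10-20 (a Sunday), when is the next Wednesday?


Current: Sunday
Target: Wednesday
Days ahead: 3

Next Wednesday: 2097-10-23


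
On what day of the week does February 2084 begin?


Target: February 1, 2084
Anchor: Jan 1, 2084. With p = 2084 - 1 = 2083: (p + p//4 - p//100 + p//400) mod 7 = (2083 + 520 - 20 + 5) mod 7 = 2588 mod 7 = 5 -> Saturday (Mon=0 ... Sun=6)
Days before February (Jan): 31 days
Weekday index = (5 + 31) mod 7 = 1

Tuesday


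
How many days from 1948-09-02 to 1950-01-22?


From 1948-09-02 to 1950-01-22
1948-09-02: days before September = 31 + 29 + 31 + 30 + 31 + 30 + 31 + 31 = 244 (1948 is a leap year); day of year = 244 + 2 = 246
1950-01-22: day of year = 22
Rest of 1948: 366 - 246 = 120
Full years 1949 (365): 365
Total = 120 + 365 + 22 = 507

507 days


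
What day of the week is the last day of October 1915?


October 1915 has 31 days
Anchor: Jan 1, 1915. With p = 1915 - 1 = 1914: (p + p//4 - p//100 + p//400) mod 7 = (1914 + 478 - 19 + 4) mod 7 = 2377 mod 7 = 4 -> Friday (Mon=0 ... Sun=6)
Days before October (Jan-Sep): 273; October 1 index = (4 + 273) mod 7 = 4 -> Friday
Last day offset: 31 - 1 = 30 days
Weekday index = (4 + 30) mod 7 = 6

Sunday, October 31


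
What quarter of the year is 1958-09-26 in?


Month: September (month 9)
Q1: Jan-Mar, Q2: Apr-Jun, Q3: Jul-Sep, Q4: Oct-Dec

Q3


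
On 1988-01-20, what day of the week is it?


Date: January 20, 1988
Anchor: Jan 1, 1988. With p = 1988 - 1 = 1987: (p + p//4 - p//100 + p//400) mod 7 = (1987 + 496 - 19 + 4) mod 7 = 2468 mod 7 = 4 -> Friday (Mon=0 ... Sun=6)
Days into year = 20 - 1 = 19
Weekday index = (4 + 19) mod 7 = 2

Day of the week: Wednesday


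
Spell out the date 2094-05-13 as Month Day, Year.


ISO 2094-05-13 parses as year=2094, month=05, day=13
Month 5 -> May

May 13, 2094


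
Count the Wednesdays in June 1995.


June 1995 has 30 days
Anchor: Jan 1, 1995. With p = 1995 - 1 = 1994: (p + p//4 - p//100 + p//400) mod 7 = (1994 + 498 - 19 + 4) mod 7 = 2477 mod 7 = 6 -> Sunday (Mon=0 ... Sun=6)
Days before June (Jan-May): 151; June 1 index = (6 + 151) mod 7 = 3 -> Thursday
First Wednesday is June 7
Wednesdays: 7, 14, 21, 28

4 Wednesdays


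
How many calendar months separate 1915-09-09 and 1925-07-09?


From September 1915 to July 1925
10 years * 12 = 120 months, minus 2 months = 118

118 months


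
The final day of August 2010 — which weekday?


August 2010 has 31 days
Anchor: Jan 1, 2010. With p = 2010 - 1 = 2009: (p + p//4 - p//100 + p//400) mod 7 = (2009 + 502 - 20 + 5) mod 7 = 2496 mod 7 = 4 -> Friday (Mon=0 ... Sun=6)
Days before August (Jan-Jul): 212; August 1 index = (4 + 212) mod 7 = 6 -> Sunday
Last day offset: 31 - 1 = 30 days
Weekday index = (6 + 30) mod 7 = 1

Tuesday, August 31


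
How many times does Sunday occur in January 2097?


January 2097 has 31 days
Anchor: Jan 1, 2097. With p = 2097 - 1 = 2096: (p + p//4 - p//100 + p//400) mod 7 = (2096 + 524 - 20 + 5) mod 7 = 2605 mod 7 = 1 -> Tuesday (Mon=0 ... Sun=6)
January 1 is the anchor itself -> Tuesday
First Sunday is January 6
Sundays: 6, 13, 20, 27

4 Sundays


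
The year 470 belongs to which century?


Century = (year - 1) // 100 + 1
= (470 - 1) // 100 + 1
= 469 // 100 + 1
= 4 + 1

5th century


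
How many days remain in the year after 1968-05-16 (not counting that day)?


Day of year: 137 of 366
Remaining = 366 - 137

229 days


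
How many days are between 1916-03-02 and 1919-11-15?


From 1916-03-02 to 1919-11-15
1916-03-02: days before March = 31 + 29 = 60 (1916 is a leap year); day of year = 60 + 2 = 62
1919-11-15: days before November = 31 + 28 + 31 + 30 + 31 + 30 + 31 + 31 + 30 + 31 = 304 (1919 is not a leap year); day of year = 304 + 15 = 319
Rest of 1916: 366 - 62 = 304
Full years 1917 (365), 1918 (365): 730
Total = 304 + 730 + 319 = 1353

1353 days


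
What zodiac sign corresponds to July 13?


Date: July 13
Conventional tropical zodiac dates: Cancer from June 21 onward; Leo starts July 23
July 13 falls within the Cancer range

Cancer


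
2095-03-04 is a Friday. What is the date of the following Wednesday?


Current: Friday
Target: Wednesday
Days ahead: 5

Next Wednesday: 2095-03-09


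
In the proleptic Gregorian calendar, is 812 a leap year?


Gregorian leap year rule: divisible by 4, but not by 100, unless also by 400.
812 is divisible by 4 but not 100 -> leap year

Yes


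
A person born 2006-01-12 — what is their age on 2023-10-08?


Birth: 2006-01-12
Reference: 2023-10-08
Year difference: 2023 - 2006 = 17

17 years old


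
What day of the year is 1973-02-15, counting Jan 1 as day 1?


Date: February 15, 1973
Days in months 1 through 1: 31
Plus 15 days in February

Day of year: 46


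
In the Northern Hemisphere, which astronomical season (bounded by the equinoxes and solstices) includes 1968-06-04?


Date: June 4
Astronomical Spring (approx.; exact equinox/solstice day varies by year): March 20 to June 20
June 4 falls within the Spring window

Spring


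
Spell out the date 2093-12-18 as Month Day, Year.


ISO 2093-12-18 parses as year=2093, month=12, day=18
Month 12 -> December

December 18, 2093


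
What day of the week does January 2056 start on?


Target: January 1, 2056
Anchor: Jan 1, 2056. With p = 2056 - 1 = 2055: (p + p//4 - p//100 + p//400) mod 7 = (2055 + 513 - 20 + 5) mod 7 = 2553 mod 7 = 5 -> Saturday (Mon=0 ... Sun=6)
Offset from anchor: 0 days
Weekday index = (5 + 0) mod 7 = 5

Saturday


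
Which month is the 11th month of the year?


Month 11 of 12

November


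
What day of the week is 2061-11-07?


Date: November 7, 2061
Anchor: Jan 1, 2061. With p = 2061 - 1 = 2060: (p + p//4 - p//100 + p//400) mod 7 = (2060 + 515 - 20 + 5) mod 7 = 2560 mod 7 = 5 -> Saturday (Mon=0 ... Sun=6)
Days before November (Jan-Oct): 304; offset = 304 + 7 - 1 = 310
Weekday index = (5 + 310) mod 7 = 0

Day of the week: Monday


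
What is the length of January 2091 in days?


January 2091

31 days


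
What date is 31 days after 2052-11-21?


Start: 2052-11-21, add 31 days
November 2052 has 30 days: 30 - 21 = 9 days to November 30 -> 22 left
December 2052: 22 <= 31 -> lands on December 22

Result: 2052-12-22


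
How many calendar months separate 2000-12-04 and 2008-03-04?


From December 2000 to March 2008
8 years * 12 = 96 months, minus 9 months = 87

87 months


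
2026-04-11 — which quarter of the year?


Month: April (month 4)
Q1: Jan-Mar, Q2: Apr-Jun, Q3: Jul-Sep, Q4: Oct-Dec

Q2


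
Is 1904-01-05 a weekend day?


Anchor: Jan 1, 1904. With p = 1904 - 1 = 1903: (p + p//4 - p//100 + p//400) mod 7 = (1903 + 475 - 19 + 4) mod 7 = 2363 mod 7 = 4 -> Friday (Mon=0 ... Sun=6)
Day of year: 5; offset = 4
Weekday index = (4 + 4) mod 7 = 1 -> Tuesday
Weekend days: Saturday, Sunday

No


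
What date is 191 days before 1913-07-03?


Start: 1913-07-03, subtract 191 days
Back 3 days from July 3 reaches June 30, 1913 -> 188 left
June 1913 has 30 days -> back to May 31, 1913 -> 158 left
May 1913 has 31 days -> back to April 30, 1913 -> 127 left
April 1913 has 30 days -> back to March 31, 1913 -> 97 left
March 1913 has 31 days -> back to February 28, 1913 -> 66 left
February 1913 has 28 days -> back to January 31, 1913 -> 38 left
January 1913 has 31 days -> back to December 31, 1912 -> 7 left
December 1912: 31 - 7 = 24 -> lands on December 24

Result: 1912-12-24


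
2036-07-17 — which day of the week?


Date: July 17, 2036
Anchor: Jan 1, 2036. With p = 2036 - 1 = 2035: (p + p//4 - p//100 + p//400) mod 7 = (2035 + 508 - 20 + 5) mod 7 = 2528 mod 7 = 1 -> Tuesday (Mon=0 ... Sun=6)
Days before July (Jan-Jun): 182; offset = 182 + 17 - 1 = 198
Weekday index = (1 + 198) mod 7 = 3

Day of the week: Thursday


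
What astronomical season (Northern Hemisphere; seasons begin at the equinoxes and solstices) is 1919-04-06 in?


Date: April 6
Astronomical Spring (approx.; exact equinox/solstice day varies by year): March 20 to June 20
April 6 falls within the Spring window

Spring


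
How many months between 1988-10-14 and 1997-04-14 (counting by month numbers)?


From October 1988 to April 1997
9 years * 12 = 108 months, minus 6 months = 102

102 months


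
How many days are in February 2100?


February 2100 (leap year: no)

28 days


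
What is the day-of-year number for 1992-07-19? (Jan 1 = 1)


Date: July 19, 1992
Days in months 1 through 6: 182
Plus 19 days in July

Day of year: 201


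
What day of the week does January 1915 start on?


Target: January 1, 1915
Anchor: Jan 1, 1915. With p = 1915 - 1 = 1914: (p + p//4 - p//100 + p//400) mod 7 = (1914 + 478 - 19 + 4) mod 7 = 2377 mod 7 = 4 -> Friday (Mon=0 ... Sun=6)
Offset from anchor: 0 days
Weekday index = (4 + 0) mod 7 = 4

Friday


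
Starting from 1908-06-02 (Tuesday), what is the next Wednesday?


Current: Tuesday
Target: Wednesday
Days ahead: 1

Next Wednesday: 1908-06-03


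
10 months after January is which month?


January is month 1
1 + 10 = 11

November


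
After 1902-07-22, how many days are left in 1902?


Day of year: 203 of 365
Remaining = 365 - 203

162 days


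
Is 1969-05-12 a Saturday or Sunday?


Anchor: Jan 1, 1969. With p = 1969 - 1 = 1968: (p + p//4 - p//100 + p//400) mod 7 = (1968 + 492 - 19 + 4) mod 7 = 2445 mod 7 = 2 -> Wednesday (Mon=0 ... Sun=6)
Day of year: 132; offset = 131
Weekday index = (2 + 131) mod 7 = 0 -> Monday
Weekend days: Saturday, Sunday

No


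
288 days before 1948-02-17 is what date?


Start: 1948-02-17, subtract 288 days
Back 17 days from February 17 reaches January 31, 1948 -> 271 left
January 1948 has 31 days -> back to December 31, 1947 -> 240 left
December 1947 has 31 days -> back to November 30, 1947 -> 209 left
November 1947 has 30 days -> back to October 31, 1947 -> 179 left
October 1947 has 31 days -> back to September 30, 1947 -> 148 left
September 1947 has 30 days -> back to August 31, 1947 -> 118 left
August 1947 has 31 days -> back to July 31, 1947 -> 87 left
July 1947 has 31 days -> back to June 30, 1947 -> 56 left
June 1947 has 30 days -> back to May 31, 1947 -> 26 left
May 1947: 31 - 26 = 5 -> lands on May 5

Result: 1947-05-05


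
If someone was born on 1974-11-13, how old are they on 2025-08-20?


Birth: 1974-11-13
Reference: 2025-08-20
Year difference: 2025 - 1974 = 51
Birthday not yet reached in 2025, subtract 1

50 years old


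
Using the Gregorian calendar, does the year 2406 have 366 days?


Gregorian leap year rule: divisible by 4, but not by 100, unless also by 400.
2406 is not divisible by 4 -> not a leap year

No


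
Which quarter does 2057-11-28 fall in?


Month: November (month 11)
Q1: Jan-Mar, Q2: Apr-Jun, Q3: Jul-Sep, Q4: Oct-Dec

Q4


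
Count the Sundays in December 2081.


December 2081 has 31 days
Anchor: Jan 1, 2081. With p = 2081 - 1 = 2080: (p + p//4 - p//100 + p//400) mod 7 = (2080 + 520 - 20 + 5) mod 7 = 2585 mod 7 = 2 -> Wednesday (Mon=0 ... Sun=6)
Days before December (Jan-Nov): 334; December 1 index = (2 + 334) mod 7 = 0 -> Monday
First Sunday is December 7
Sundays: 7, 14, 21, 28

4 Sundays


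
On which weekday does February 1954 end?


February 1954 has 28 days
Anchor: Jan 1, 1954. With p = 1954 - 1 = 1953: (p + p//4 - p//100 + p//400) mod 7 = (1953 + 488 - 19 + 4) mod 7 = 2426 mod 7 = 4 -> Friday (Mon=0 ... Sun=6)
Days before February (Jan): 31; February 1 index = (4 + 31) mod 7 = 0 -> Monday
Last day offset: 28 - 1 = 27 days
Weekday index = (0 + 27) mod 7 = 6

Sunday, February 28


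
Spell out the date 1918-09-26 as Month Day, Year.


ISO 1918-09-26 parses as year=1918, month=09, day=26
Month 9 -> September

September 26, 1918


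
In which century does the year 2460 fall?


Century = (year - 1) // 100 + 1
= (2460 - 1) // 100 + 1
= 2459 // 100 + 1
= 24 + 1

25th century


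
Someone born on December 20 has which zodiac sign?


Date: December 20
Conventional tropical zodiac dates: Sagittarius from November 22 onward; Capricorn starts December 22
December 20 falls within the Sagittarius range

Sagittarius


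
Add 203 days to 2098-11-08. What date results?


Start: 2098-11-08, add 203 days
November 2098 has 30 days: 30 - 8 = 22 days to November 30 -> 181 left
December 2098 has 31 days -> 150 left
January 2099 has 31 days -> 119 left
February 2099 has 28 days -> 91 left
March 2099 has 31 days -> 60 left
April 2099 has 30 days -> 30 left
May 2099: 30 <= 31 -> lands on May 30

Result: 2099-05-30


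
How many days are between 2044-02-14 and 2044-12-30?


From 2044-02-14 to 2044-12-30
2044-02-14: days before February = 31; day of year = 31 + 14 = 45
2044-12-30: days before December = 31 + 29 + 31 + 30 + 31 + 30 + 31 + 31 + 30 + 31 + 30 = 335 (2044 is a leap year); day of year = 335 + 30 = 365
Same year: 365 - 45 = 320

320 days


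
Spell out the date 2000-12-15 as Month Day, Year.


ISO 2000-12-15 parses as year=2000, month=12, day=15
Month 12 -> December

December 15, 2000


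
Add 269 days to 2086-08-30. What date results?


Start: 2086-08-30, add 269 days
August 2086 has 31 days: 31 - 30 = 1 day to August 31 -> 268 left
September 2086 has 30 days -> 238 left
October 2086 has 31 days -> 207 left
November 2086 has 30 days -> 177 left
December 2086 has 31 days -> 146 left
January 2087 has 31 days -> 115 left
February 2087 has 28 days -> 87 left
March 2087 has 31 days -> 56 left
April 2087 has 30 days -> 26 left
May 2087: 26 <= 31 -> lands on May 26

Result: 2087-05-26


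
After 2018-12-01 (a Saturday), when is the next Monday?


Current: Saturday
Target: Monday
Days ahead: 2

Next Monday: 2018-12-03


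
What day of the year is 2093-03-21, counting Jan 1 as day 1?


Date: March 21, 2093
Days in months 1 through 2: 59
Plus 21 days in March

Day of year: 80


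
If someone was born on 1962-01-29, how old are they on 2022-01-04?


Birth: 1962-01-29
Reference: 2022-01-04
Year difference: 2022 - 1962 = 60
Birthday not yet reached in 2022, subtract 1

59 years old


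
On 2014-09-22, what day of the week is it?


Date: September 22, 2014
Anchor: Jan 1, 2014. With p = 2014 - 1 = 2013: (p + p//4 - p//100 + p//400) mod 7 = (2013 + 503 - 20 + 5) mod 7 = 2501 mod 7 = 2 -> Wednesday (Mon=0 ... Sun=6)
Days before September (Jan-Aug): 243; offset = 243 + 22 - 1 = 264
Weekday index = (2 + 264) mod 7 = 0

Day of the week: Monday


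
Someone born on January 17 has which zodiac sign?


Date: January 17
Conventional tropical zodiac dates: Capricorn from December 22 onward; Aquarius starts January 20
January 17 falls within the Capricorn range

Capricorn


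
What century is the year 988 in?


Century = (year - 1) // 100 + 1
= (988 - 1) // 100 + 1
= 987 // 100 + 1
= 9 + 1

10th century


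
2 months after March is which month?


March is month 3
3 + 2 = 5

May


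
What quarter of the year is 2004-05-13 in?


Month: May (month 5)
Q1: Jan-Mar, Q2: Apr-Jun, Q3: Jul-Sep, Q4: Oct-Dec

Q2


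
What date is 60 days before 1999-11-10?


Start: 1999-11-10, subtract 60 days
Back 10 days from November 10 reaches October 31, 1999 -> 50 left
October 1999 has 31 days -> back to September 30, 1999 -> 19 left
September 1999: 30 - 19 = 11 -> lands on September 11

Result: 1999-09-11


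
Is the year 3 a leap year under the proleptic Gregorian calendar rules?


Gregorian leap year rule: divisible by 4, but not by 100, unless also by 400.
3 is not divisible by 4 -> not a leap year

No


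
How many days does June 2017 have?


June 2017

30 days


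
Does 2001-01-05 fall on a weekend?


Anchor: Jan 1, 2001. With p = 2001 - 1 = 2000: (p + p//4 - p//100 + p//400) mod 7 = (2000 + 500 - 20 + 5) mod 7 = 2485 mod 7 = 0 -> Monday (Mon=0 ... Sun=6)
Day of year: 5; offset = 4
Weekday index = (0 + 4) mod 7 = 4 -> Friday
Weekend days: Saturday, Sunday

No


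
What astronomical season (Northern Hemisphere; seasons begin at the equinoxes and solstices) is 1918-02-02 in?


Date: February 2
Astronomical Winter (approx.; exact equinox/solstice day varies by year): December 21 to March 19
February 2 falls within the Winter window

Winter


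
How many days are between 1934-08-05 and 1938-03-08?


From 1934-08-05 to 1938-03-08
1934-08-05: days before August = 31 + 28 + 31 + 30 + 31 + 30 + 31 = 212 (1934 is not a leap year); day of year = 212 + 5 = 217
1938-03-08: days before March = 31 + 28 = 59 (1938 is not a leap year); day of year = 59 + 8 = 67
Rest of 1934: 365 - 217 = 148
Full years 1935 (365), 1936 (366), 1937 (365): 1096
Total = 148 + 1096 + 67 = 1311

1311 days


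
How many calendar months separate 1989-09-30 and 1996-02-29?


From September 1989 to February 1996
7 years * 12 = 84 months, minus 7 months = 77

77 months


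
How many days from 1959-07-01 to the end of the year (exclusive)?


Day of year: 182 of 365
Remaining = 365 - 182

183 days


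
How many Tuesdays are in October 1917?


October 1917 has 31 days
Anchor: Jan 1, 1917. With p = 1917 - 1 = 1916: (p + p//4 - p//100 + p//400) mod 7 = (1916 + 479 - 19 + 4) mod 7 = 2380 mod 7 = 0 -> Monday (Mon=0 ... Sun=6)
Days before October (Jan-Sep): 273; October 1 index = (0 + 273) mod 7 = 0 -> Monday
First Tuesday is October 2
Tuesdays: 2, 9, 16, 23, 30

5 Tuesdays


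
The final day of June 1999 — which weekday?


June 1999 has 30 days
Anchor: Jan 1, 1999. With p = 1999 - 1 = 1998: (p + p//4 - p//100 + p//400) mod 7 = (1998 + 499 - 19 + 4) mod 7 = 2482 mod 7 = 4 -> Friday (Mon=0 ... Sun=6)
Days before June (Jan-May): 151; June 1 index = (4 + 151) mod 7 = 1 -> Tuesday
Last day offset: 30 - 1 = 29 days
Weekday index = (1 + 29) mod 7 = 2

Wednesday, June 30


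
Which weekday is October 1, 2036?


Target: October 1, 2036
Anchor: Jan 1, 2036. With p = 2036 - 1 = 2035: (p + p//4 - p//100 + p//400) mod 7 = (2035 + 508 - 20 + 5) mod 7 = 2528 mod 7 = 1 -> Tuesday (Mon=0 ... Sun=6)
Days before October (Jan-Sep): 274 days
Weekday index = (1 + 274) mod 7 = 2

Wednesday


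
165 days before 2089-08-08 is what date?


Start: 2089-08-08, subtract 165 days
Back 8 days from August 8 reaches July 31, 2089 -> 157 left
July 2089 has 31 days -> back to June 30, 2089 -> 126 left
June 2089 has 30 days -> back to May 31, 2089 -> 96 left
May 2089 has 31 days -> back to April 30, 2089 -> 65 left
April 2089 has 30 days -> back to March 31, 2089 -> 35 left
March 2089 has 31 days -> back to February 28, 2089 -> 4 left
February 2089: 28 - 4 = 24 -> lands on February 24

Result: 2089-02-24


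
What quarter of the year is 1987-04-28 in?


Month: April (month 4)
Q1: Jan-Mar, Q2: Apr-Jun, Q3: Jul-Sep, Q4: Oct-Dec

Q2


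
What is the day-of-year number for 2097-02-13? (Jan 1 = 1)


Date: February 13, 2097
Days in months 1 through 1: 31
Plus 13 days in February

Day of year: 44


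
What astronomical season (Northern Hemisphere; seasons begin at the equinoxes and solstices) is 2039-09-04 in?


Date: September 4
Astronomical Summer (approx.; exact equinox/solstice day varies by year): June 21 to September 21
September 4 falls within the Summer window

Summer


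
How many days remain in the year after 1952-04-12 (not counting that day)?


Day of year: 103 of 366
Remaining = 366 - 103

263 days


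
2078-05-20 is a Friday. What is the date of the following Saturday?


Current: Friday
Target: Saturday
Days ahead: 1

Next Saturday: 2078-05-21


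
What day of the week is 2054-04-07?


Date: April 7, 2054
Anchor: Jan 1, 2054. With p = 2054 - 1 = 2053: (p + p//4 - p//100 + p//400) mod 7 = (2053 + 513 - 20 + 5) mod 7 = 2551 mod 7 = 3 -> Thursday (Mon=0 ... Sun=6)
Days before April (Jan-Mar): 90; offset = 90 + 7 - 1 = 96
Weekday index = (3 + 96) mod 7 = 1

Day of the week: Tuesday


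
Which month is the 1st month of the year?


Month 1 of 12

January


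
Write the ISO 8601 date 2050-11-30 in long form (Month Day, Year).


ISO 2050-11-30 parses as year=2050, month=11, day=30
Month 11 -> November

November 30, 2050


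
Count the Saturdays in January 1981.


January 1981 has 31 days
Anchor: Jan 1, 1981. With p = 1981 - 1 = 1980: (p + p//4 - p//100 + p//400) mod 7 = (1980 + 495 - 19 + 4) mod 7 = 2460 mod 7 = 3 -> Thursday (Mon=0 ... Sun=6)
January 1 is the anchor itself -> Thursday
First Saturday is January 3
Saturdays: 3, 10, 17, 24, 31

5 Saturdays


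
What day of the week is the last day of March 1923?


March 1923 has 31 days
Anchor: Jan 1, 1923. With p = 1923 - 1 = 1922: (p + p//4 - p//100 + p//400) mod 7 = (1922 + 480 - 19 + 4) mod 7 = 2387 mod 7 = 0 -> Monday (Mon=0 ... Sun=6)
Days before March (Jan-Feb): 59; March 1 index = (0 + 59) mod 7 = 3 -> Thursday
Last day offset: 31 - 1 = 30 days
Weekday index = (3 + 30) mod 7 = 5

Saturday, March 31


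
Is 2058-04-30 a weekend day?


Anchor: Jan 1, 2058. With p = 2058 - 1 = 2057: (p + p//4 - p//100 + p//400) mod 7 = (2057 + 514 - 20 + 5) mod 7 = 2556 mod 7 = 1 -> Tuesday (Mon=0 ... Sun=6)
Day of year: 120; offset = 119
Weekday index = (1 + 119) mod 7 = 1 -> Tuesday
Weekend days: Saturday, Sunday

No


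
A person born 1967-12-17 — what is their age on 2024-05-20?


Birth: 1967-12-17
Reference: 2024-05-20
Year difference: 2024 - 1967 = 57
Birthday not yet reached in 2024, subtract 1

56 years old


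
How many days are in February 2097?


February 2097 (leap year: no)

28 days


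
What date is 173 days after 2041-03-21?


Start: 2041-03-21, add 173 days
March 2041 has 31 days: 31 - 21 = 10 days to March 31 -> 163 left
April 2041 has 30 days -> 133 left
May 2041 has 31 days -> 102 left
June 2041 has 30 days -> 72 left
July 2041 has 31 days -> 41 left
August 2041 has 31 days -> 10 left
September 2041: 10 <= 30 -> lands on September 10

Result: 2041-09-10


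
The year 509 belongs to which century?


Century = (year - 1) // 100 + 1
= (509 - 1) // 100 + 1
= 508 // 100 + 1
= 5 + 1

6th century


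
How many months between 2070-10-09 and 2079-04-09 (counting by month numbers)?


From October 2070 to April 2079
9 years * 12 = 108 months, minus 6 months = 102

102 months


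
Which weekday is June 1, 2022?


Target: June 1, 2022
Anchor: Jan 1, 2022. With p = 2022 - 1 = 2021: (p + p//4 - p//100 + p//400) mod 7 = (2021 + 505 - 20 + 5) mod 7 = 2511 mod 7 = 5 -> Saturday (Mon=0 ... Sun=6)
Days before June (Jan-May): 151 days
Weekday index = (5 + 151) mod 7 = 2

Wednesday


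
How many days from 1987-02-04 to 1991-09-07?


From 1987-02-04 to 1991-09-07
1987-02-04: days before February = 31; day of year = 31 + 4 = 35
1991-09-07: days before September = 31 + 28 + 31 + 30 + 31 + 30 + 31 + 31 = 243 (1991 is not a leap year); day of year = 243 + 7 = 250
Rest of 1987: 365 - 35 = 330
Full years 1988 (366), 1989 (365), 1990 (365): 1096
Total = 330 + 1096 + 250 = 1676

1676 days


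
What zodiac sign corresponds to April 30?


Date: April 30
Conventional tropical zodiac dates: Taurus from April 20 onward; Gemini starts May 21
April 30 falls within the Taurus range

Taurus


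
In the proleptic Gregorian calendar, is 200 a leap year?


Gregorian leap year rule: divisible by 4, but not by 100, unless also by 400.
200 is divisible by 100 but not 400 -> not a leap year

No


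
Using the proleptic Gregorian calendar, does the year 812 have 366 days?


Gregorian leap year rule: divisible by 4, but not by 100, unless also by 400.
812 is divisible by 4 but not 100 -> leap year

Yes


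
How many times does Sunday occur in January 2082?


January 2082 has 31 days
Anchor: Jan 1, 2082. With p = 2082 - 1 = 2081: (p + p//4 - p//100 + p//400) mod 7 = (2081 + 520 - 20 + 5) mod 7 = 2586 mod 7 = 3 -> Thursday (Mon=0 ... Sun=6)
January 1 is the anchor itself -> Thursday
First Sunday is January 4
Sundays: 4, 11, 18, 25

4 Sundays


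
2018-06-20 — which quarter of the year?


Month: June (month 6)
Q1: Jan-Mar, Q2: Apr-Jun, Q3: Jul-Sep, Q4: Oct-Dec

Q2


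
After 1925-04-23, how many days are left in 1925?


Day of year: 113 of 365
Remaining = 365 - 113

252 days


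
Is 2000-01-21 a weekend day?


Anchor: Jan 1, 2000. With p = 2000 - 1 = 1999: (p + p//4 - p//100 + p//400) mod 7 = (1999 + 499 - 19 + 4) mod 7 = 2483 mod 7 = 5 -> Saturday (Mon=0 ... Sun=6)
Day of year: 21; offset = 20
Weekday index = (5 + 20) mod 7 = 4 -> Friday
Weekend days: Saturday, Sunday

No


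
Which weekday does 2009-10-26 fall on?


Date: October 26, 2009
Anchor: Jan 1, 2009. With p = 2009 - 1 = 2008: (p + p//4 - p//100 + p//400) mod 7 = (2008 + 502 - 20 + 5) mod 7 = 2495 mod 7 = 3 -> Thursday (Mon=0 ... Sun=6)
Days before October (Jan-Sep): 273; offset = 273 + 26 - 1 = 298
Weekday index = (3 + 298) mod 7 = 0

Day of the week: Monday


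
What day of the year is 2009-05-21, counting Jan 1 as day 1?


Date: May 21, 2009
Days in months 1 through 4: 120
Plus 21 days in May

Day of year: 141


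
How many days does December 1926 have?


December 1926

31 days


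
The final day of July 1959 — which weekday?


July 1959 has 31 days
Anchor: Jan 1, 1959. With p = 1959 - 1 = 1958: (p + p//4 - p//100 + p//400) mod 7 = (1958 + 489 - 19 + 4) mod 7 = 2432 mod 7 = 3 -> Thursday (Mon=0 ... Sun=6)
Days before July (Jan-Jun): 181; July 1 index = (3 + 181) mod 7 = 2 -> Wednesday
Last day offset: 31 - 1 = 30 days
Weekday index = (2 + 30) mod 7 = 4

Friday, July 31


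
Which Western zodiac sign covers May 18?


Date: May 18
Conventional tropical zodiac dates: Taurus from April 20 onward; Gemini starts May 21
May 18 falls within the Taurus range

Taurus


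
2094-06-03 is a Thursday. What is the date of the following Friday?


Current: Thursday
Target: Friday
Days ahead: 1

Next Friday: 2094-06-04


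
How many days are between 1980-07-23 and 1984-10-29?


From 1980-07-23 to 1984-10-29
1980-07-23: days before July = 31 + 29 + 31 + 30 + 31 + 30 = 182 (1980 is a leap year); day of year = 182 + 23 = 205
1984-10-29: days before October = 31 + 29 + 31 + 30 + 31 + 30 + 31 + 31 + 30 = 274 (1984 is a leap year); day of year = 274 + 29 = 303
Rest of 1980: 366 - 205 = 161
Full years 1981 (365), 1982 (365), 1983 (365): 1095
Total = 161 + 1095 + 303 = 1559

1559 days


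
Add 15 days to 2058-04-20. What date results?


Start: 2058-04-20, add 15 days
April 2058 has 30 days: 30 - 20 = 10 days to April 30 -> 5 left
May 2058: 5 <= 31 -> lands on May 5

Result: 2058-05-05


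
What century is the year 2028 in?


Century = (year - 1) // 100 + 1
= (2028 - 1) // 100 + 1
= 2027 // 100 + 1
= 20 + 1

21st century


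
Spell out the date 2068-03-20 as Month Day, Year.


ISO 2068-03-20 parses as year=2068, month=03, day=20
Month 3 -> March

March 20, 2068


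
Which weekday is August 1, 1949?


Target: August 1, 1949
Anchor: Jan 1, 1949. With p = 1949 - 1 = 1948: (p + p//4 - p//100 + p//400) mod 7 = (1948 + 487 - 19 + 4) mod 7 = 2420 mod 7 = 5 -> Saturday (Mon=0 ... Sun=6)
Days before August (Jan-Jul): 212 days
Weekday index = (5 + 212) mod 7 = 0

Monday


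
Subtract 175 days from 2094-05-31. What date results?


Start: 2094-05-31, subtract 175 days
Back 31 days from May 31 reaches April 30, 2094 -> 144 left
April 2094 has 30 days -> back to March 31, 2094 -> 114 left
March 2094 has 31 days -> back to February 28, 2094 -> 83 left
February 2094 has 28 days -> back to January 31, 2094 -> 55 left
January 2094 has 31 days -> back to December 31, 2093 -> 24 left
December 2093: 31 - 24 = 7 -> lands on December 7

Result: 2093-12-07


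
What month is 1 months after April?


April is month 4
4 + 1 = 5

May


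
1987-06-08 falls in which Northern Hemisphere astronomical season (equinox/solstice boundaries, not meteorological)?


Date: June 8
Astronomical Spring (approx.; exact equinox/solstice day varies by year): March 20 to June 20
June 8 falls within the Spring window

Spring


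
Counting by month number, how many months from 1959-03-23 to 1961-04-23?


From March 1959 to April 1961
2 years * 12 = 24 months, plus 1 month = 25

25 months


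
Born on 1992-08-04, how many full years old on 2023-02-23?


Birth: 1992-08-04
Reference: 2023-02-23
Year difference: 2023 - 1992 = 31
Birthday not yet reached in 2023, subtract 1

30 years old


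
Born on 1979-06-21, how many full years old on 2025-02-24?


Birth: 1979-06-21
Reference: 2025-02-24
Year difference: 2025 - 1979 = 46
Birthday not yet reached in 2025, subtract 1

45 years old


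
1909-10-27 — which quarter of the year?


Month: October (month 10)
Q1: Jan-Mar, Q2: Apr-Jun, Q3: Jul-Sep, Q4: Oct-Dec

Q4


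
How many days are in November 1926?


November 1926

30 days


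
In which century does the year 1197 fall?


Century = (year - 1) // 100 + 1
= (1197 - 1) // 100 + 1
= 1196 // 100 + 1
= 11 + 1

12th century


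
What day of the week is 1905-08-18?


Date: August 18, 1905
Anchor: Jan 1, 1905. With p = 1905 - 1 = 1904: (p + p//4 - p//100 + p//400) mod 7 = (1904 + 476 - 19 + 4) mod 7 = 2365 mod 7 = 6 -> Sunday (Mon=0 ... Sun=6)
Days before August (Jan-Jul): 212; offset = 212 + 18 - 1 = 229
Weekday index = (6 + 229) mod 7 = 4

Day of the week: Friday


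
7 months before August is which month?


August is month 8
8 - 7 = 1

January


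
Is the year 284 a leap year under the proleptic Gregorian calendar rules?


Gregorian leap year rule: divisible by 4, but not by 100, unless also by 400.
284 is divisible by 4 but not 100 -> leap year

Yes


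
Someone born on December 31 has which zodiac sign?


Date: December 31
Conventional tropical zodiac dates: Capricorn from December 22 onward; Aquarius starts January 20
December 31 falls within the Capricorn range

Capricorn


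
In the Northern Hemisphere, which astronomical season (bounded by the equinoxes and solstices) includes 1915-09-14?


Date: September 14
Astronomical Summer (approx.; exact equinox/solstice day varies by year): June 21 to September 21
September 14 falls within the Summer window

Summer


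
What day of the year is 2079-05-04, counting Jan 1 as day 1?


Date: May 4, 2079
Days in months 1 through 4: 120
Plus 4 days in May

Day of year: 124


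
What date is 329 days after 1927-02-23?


Start: 1927-02-23, add 329 days
February 1927 has 28 days: 28 - 23 = 5 days to February 28 -> 324 left
March 1927 has 31 days -> 293 left
April 1927 has 30 days -> 263 left
May 1927 has 31 days -> 232 left
June 1927 has 30 days -> 202 left
July 1927 has 31 days -> 171 left
August 1927 has 31 days -> 140 left
September 1927 has 30 days -> 110 left
October 1927 has 31 days -> 79 left
November 1927 has 30 days -> 49 left
December 1927 has 31 days -> 18 left
January 1928: 18 <= 31 -> lands on January 18

Result: 1928-01-18


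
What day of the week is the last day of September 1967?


September 1967 has 30 days
Anchor: Jan 1, 1967. With p = 1967 - 1 = 1966: (p + p//4 - p//100 + p//400) mod 7 = (1966 + 491 - 19 + 4) mod 7 = 2442 mod 7 = 6 -> Sunday (Mon=0 ... Sun=6)
Days before September (Jan-Aug): 243; September 1 index = (6 + 243) mod 7 = 4 -> Friday
Last day offset: 30 - 1 = 29 days
Weekday index = (4 + 29) mod 7 = 5

Saturday, September 30
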